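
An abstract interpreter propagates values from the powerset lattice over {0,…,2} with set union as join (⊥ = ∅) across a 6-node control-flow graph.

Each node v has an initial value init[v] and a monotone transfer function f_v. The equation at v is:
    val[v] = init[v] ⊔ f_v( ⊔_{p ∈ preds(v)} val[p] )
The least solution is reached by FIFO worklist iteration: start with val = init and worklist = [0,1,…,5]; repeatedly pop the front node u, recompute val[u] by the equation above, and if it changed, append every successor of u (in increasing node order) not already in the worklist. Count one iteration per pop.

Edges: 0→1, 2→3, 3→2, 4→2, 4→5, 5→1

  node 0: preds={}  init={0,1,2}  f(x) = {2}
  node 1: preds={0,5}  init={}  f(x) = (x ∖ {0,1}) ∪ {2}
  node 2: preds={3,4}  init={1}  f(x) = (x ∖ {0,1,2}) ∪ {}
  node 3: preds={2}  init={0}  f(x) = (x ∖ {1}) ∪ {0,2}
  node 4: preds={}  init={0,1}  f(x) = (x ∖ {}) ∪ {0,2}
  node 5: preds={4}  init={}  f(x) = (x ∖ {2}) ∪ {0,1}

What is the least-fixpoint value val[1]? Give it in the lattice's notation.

Iteration log — 8 steps:
  step 1. node 0  ⊔preds={}  new={0,1,2}  stable
  step 2. node 1  ⊔preds={0,1,2}  new={2}  old={}  +wl: 
  step 3. node 2  ⊔preds={0,1}  new={1}  stable
  step 4. node 3  ⊔preds={1}  new={0,2}  old={0}  +wl: 2
  step 5. node 4  ⊔preds={}  new={0,1,2}  old={0,1}  +wl: 
  step 6. node 5  ⊔preds={0,1,2}  new={0,1}  old={}  +wl: 1
  step 7. node 2  ⊔preds={0,1,2}  new={1}  stable
  step 8. node 1  ⊔preds={0,1,2}  new={2}  stable

Least fixpoint reached:
  node 0: {0,1,2}
  node 1: {2}
  node 2: {1}
  node 3: {0,2}
  node 4: {0,1,2}
  node 5: {0,1}

{2}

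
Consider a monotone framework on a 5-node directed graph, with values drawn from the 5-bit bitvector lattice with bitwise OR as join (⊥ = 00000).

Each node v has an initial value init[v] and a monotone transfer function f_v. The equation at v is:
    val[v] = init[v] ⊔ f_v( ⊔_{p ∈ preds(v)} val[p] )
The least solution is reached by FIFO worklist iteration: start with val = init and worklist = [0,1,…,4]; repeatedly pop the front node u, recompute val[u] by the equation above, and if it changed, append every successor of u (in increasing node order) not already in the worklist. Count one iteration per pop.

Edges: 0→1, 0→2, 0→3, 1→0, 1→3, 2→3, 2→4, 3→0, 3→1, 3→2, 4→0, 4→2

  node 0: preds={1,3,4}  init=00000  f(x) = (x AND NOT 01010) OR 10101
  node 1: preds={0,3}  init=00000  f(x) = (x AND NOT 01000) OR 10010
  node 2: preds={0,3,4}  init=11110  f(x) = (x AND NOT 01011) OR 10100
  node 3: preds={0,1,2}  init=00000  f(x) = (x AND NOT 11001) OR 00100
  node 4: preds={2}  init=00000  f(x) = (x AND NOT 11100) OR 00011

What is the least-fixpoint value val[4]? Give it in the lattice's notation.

00011

Worklist (8 pops):
  #1 pop 0: in=00000 → 10101 (was 00000); enqueue []
  #2 pop 1: in=10101 → 10111 (was 00000); enqueue [0]
  #3 pop 2: in=10101 → 11110 (no change)
  #4 pop 3: in=11111 → 00110 (was 00000); enqueue [1,2]
  #5 pop 4: in=11110 → 00011 (was 00000); enqueue []
  #6 pop 0: in=10111 → 10101 (no change)
  #7 pop 1: in=10111 → 10111 (no change)
  #8 pop 2: in=10111 → 11110 (no change)

Fixpoint:
  val[0] = 10101
  val[1] = 10111
  val[2] = 11110
  val[3] = 00110
  val[4] = 00011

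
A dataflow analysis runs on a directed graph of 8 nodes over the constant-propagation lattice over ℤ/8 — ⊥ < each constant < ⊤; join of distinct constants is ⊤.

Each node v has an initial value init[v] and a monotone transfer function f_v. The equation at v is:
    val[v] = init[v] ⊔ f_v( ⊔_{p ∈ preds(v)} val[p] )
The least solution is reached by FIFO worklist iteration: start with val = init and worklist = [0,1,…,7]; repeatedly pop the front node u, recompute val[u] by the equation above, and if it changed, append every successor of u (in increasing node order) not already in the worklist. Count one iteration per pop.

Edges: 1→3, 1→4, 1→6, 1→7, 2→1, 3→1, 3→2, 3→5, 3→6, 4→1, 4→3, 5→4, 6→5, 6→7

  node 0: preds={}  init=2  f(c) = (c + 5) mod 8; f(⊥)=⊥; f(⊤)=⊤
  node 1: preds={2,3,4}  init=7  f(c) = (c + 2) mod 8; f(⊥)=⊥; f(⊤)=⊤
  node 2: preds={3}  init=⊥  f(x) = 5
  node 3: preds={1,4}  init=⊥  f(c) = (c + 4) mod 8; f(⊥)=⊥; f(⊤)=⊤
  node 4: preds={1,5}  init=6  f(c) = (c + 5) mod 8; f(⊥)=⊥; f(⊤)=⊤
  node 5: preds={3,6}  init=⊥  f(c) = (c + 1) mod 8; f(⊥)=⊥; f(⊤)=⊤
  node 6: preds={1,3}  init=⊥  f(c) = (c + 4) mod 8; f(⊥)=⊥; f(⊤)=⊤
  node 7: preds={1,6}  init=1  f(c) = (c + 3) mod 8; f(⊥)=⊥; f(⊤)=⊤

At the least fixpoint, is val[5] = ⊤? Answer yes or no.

Iteration log — 13 steps:
  step 1. node 0  ⊔preds=⊥  new=2  stable
  step 2. node 1  ⊔preds=6  new=⊤  old=7  +wl: 
  step 3. node 2  ⊔preds=⊥  new=5  old=⊥  +wl: 1
  step 4. node 3  ⊔preds=⊤  new=⊤  old=⊥  +wl: 2
  step 5. node 4  ⊔preds=⊤  new=⊤  old=6  +wl: 3
  step 6. node 5  ⊔preds=⊤  new=⊤  old=⊥  +wl: 4
  step 7. node 6  ⊔preds=⊤  new=⊤  old=⊥  +wl: 5
  step 8. node 7  ⊔preds=⊤  new=⊤  old=1  +wl: 
  step 9. node 1  ⊔preds=⊤  new=⊤  stable
  step 10. node 2  ⊔preds=⊤  new=5  stable
  step 11. node 3  ⊔preds=⊤  new=⊤  stable
  step 12. node 4  ⊔preds=⊤  new=⊤  stable
  step 13. node 5  ⊔preds=⊤  new=⊤  stable

Least fixpoint reached:
  node 0: 2
  node 1: ⊤
  node 2: 5
  node 3: ⊤
  node 4: ⊤
  node 5: ⊤
  node 6: ⊤
  node 7: ⊤

yes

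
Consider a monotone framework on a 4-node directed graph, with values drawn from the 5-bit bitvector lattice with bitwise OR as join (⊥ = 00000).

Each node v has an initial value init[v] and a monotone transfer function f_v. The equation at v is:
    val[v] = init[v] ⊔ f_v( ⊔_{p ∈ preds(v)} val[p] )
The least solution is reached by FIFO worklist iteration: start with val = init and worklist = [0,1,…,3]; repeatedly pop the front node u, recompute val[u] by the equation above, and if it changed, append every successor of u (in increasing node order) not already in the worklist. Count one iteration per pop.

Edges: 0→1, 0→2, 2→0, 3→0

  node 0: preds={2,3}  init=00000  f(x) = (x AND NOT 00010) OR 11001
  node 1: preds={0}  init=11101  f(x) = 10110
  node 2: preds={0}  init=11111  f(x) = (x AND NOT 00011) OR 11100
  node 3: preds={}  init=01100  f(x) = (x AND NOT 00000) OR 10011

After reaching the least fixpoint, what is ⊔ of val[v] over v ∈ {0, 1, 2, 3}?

Trace (5 dequeues):
  [1] u=0 | in 11111 | out 11101 | prev 00000 | push {}
  [2] u=1 | in 11101 | out 11111 | prev 11101 | push {}
  [3] u=2 | in 11101 | out 11111 | ==
  [4] u=3 | in 00000 | out 11111 | prev 01100 | push {0}
  [5] u=0 | in 11111 | out 11101 | ==

Converged values:
  [0] 11101
  [1] 11111
  [2] 11111
  [3] 11111

11111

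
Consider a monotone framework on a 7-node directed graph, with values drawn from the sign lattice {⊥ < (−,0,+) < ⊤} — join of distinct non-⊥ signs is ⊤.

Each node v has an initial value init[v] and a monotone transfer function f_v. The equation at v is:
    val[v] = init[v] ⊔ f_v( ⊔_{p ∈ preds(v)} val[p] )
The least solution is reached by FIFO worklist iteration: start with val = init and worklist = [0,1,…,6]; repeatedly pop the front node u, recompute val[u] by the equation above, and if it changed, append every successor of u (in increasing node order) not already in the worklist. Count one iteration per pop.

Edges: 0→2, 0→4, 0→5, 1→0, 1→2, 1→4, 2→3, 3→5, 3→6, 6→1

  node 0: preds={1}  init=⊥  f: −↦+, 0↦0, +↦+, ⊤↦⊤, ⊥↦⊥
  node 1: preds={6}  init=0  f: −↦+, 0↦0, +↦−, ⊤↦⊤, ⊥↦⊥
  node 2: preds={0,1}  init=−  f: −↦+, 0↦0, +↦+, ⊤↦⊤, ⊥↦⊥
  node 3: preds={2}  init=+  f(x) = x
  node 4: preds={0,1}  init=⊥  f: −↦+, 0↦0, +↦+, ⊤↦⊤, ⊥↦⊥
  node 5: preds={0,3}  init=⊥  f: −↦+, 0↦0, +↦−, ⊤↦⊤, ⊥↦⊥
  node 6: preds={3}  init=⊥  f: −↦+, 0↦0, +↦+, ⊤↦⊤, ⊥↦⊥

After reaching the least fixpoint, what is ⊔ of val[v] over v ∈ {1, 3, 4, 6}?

Worklist (12 pops):
  #1 pop 0: in=0 → 0 (was ⊥); enqueue []
  #2 pop 1: in=⊥ → 0 (no change)
  #3 pop 2: in=0 → ⊤ (was −); enqueue []
  #4 pop 3: in=⊤ → ⊤ (was +); enqueue []
  #5 pop 4: in=0 → 0 (was ⊥); enqueue []
  #6 pop 5: in=⊤ → ⊤ (was ⊥); enqueue []
  #7 pop 6: in=⊤ → ⊤ (was ⊥); enqueue [1]
  #8 pop 1: in=⊤ → ⊤ (was 0); enqueue [0,2,4]
  #9 pop 0: in=⊤ → ⊤ (was 0); enqueue [5]
  #10 pop 2: in=⊤ → ⊤ (no change)
  #11 pop 4: in=⊤ → ⊤ (was 0); enqueue []
  #12 pop 5: in=⊤ → ⊤ (no change)

Fixpoint:
  val[0] = ⊤
  val[1] = ⊤
  val[2] = ⊤
  val[3] = ⊤
  val[4] = ⊤
  val[5] = ⊤
  val[6] = ⊤

⊤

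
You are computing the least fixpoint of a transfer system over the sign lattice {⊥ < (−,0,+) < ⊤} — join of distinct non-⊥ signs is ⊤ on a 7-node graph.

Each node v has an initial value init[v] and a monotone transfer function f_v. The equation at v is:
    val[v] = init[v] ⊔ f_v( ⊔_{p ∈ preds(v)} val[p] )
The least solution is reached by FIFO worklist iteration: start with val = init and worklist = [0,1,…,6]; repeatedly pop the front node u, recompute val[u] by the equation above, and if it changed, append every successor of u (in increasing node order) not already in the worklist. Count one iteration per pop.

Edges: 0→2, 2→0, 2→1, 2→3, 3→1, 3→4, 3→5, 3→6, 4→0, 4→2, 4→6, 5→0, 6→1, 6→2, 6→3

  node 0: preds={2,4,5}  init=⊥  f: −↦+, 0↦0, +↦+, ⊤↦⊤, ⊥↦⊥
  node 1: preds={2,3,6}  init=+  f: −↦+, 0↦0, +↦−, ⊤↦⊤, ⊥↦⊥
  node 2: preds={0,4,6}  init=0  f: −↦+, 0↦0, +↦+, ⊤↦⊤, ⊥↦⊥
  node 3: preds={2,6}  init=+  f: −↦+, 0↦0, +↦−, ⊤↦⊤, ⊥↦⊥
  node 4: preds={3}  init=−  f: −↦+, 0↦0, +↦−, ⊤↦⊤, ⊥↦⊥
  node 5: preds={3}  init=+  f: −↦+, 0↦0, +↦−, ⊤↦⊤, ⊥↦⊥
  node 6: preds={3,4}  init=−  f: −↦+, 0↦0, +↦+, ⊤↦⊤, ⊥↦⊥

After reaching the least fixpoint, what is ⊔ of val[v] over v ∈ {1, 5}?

⊤

Trace (11 dequeues):
  [1] u=0 | in ⊤ | out ⊤ | prev ⊥ | push {}
  [2] u=1 | in ⊤ | out ⊤ | prev + | push {}
  [3] u=2 | in ⊤ | out ⊤ | prev 0 | push {0,1}
  [4] u=3 | in ⊤ | out ⊤ | prev + | push {}
  [5] u=4 | in ⊤ | out ⊤ | prev − | push {2}
  [6] u=5 | in ⊤ | out ⊤ | prev + | push {}
  [7] u=6 | in ⊤ | out ⊤ | prev − | push {3}
  [8] u=0 | in ⊤ | out ⊤ | ==
  [9] u=1 | in ⊤ | out ⊤ | ==
  [10] u=2 | in ⊤ | out ⊤ | ==
  [11] u=3 | in ⊤ | out ⊤ | ==

Converged values:
  [0] ⊤
  [1] ⊤
  [2] ⊤
  [3] ⊤
  [4] ⊤
  [5] ⊤
  [6] ⊤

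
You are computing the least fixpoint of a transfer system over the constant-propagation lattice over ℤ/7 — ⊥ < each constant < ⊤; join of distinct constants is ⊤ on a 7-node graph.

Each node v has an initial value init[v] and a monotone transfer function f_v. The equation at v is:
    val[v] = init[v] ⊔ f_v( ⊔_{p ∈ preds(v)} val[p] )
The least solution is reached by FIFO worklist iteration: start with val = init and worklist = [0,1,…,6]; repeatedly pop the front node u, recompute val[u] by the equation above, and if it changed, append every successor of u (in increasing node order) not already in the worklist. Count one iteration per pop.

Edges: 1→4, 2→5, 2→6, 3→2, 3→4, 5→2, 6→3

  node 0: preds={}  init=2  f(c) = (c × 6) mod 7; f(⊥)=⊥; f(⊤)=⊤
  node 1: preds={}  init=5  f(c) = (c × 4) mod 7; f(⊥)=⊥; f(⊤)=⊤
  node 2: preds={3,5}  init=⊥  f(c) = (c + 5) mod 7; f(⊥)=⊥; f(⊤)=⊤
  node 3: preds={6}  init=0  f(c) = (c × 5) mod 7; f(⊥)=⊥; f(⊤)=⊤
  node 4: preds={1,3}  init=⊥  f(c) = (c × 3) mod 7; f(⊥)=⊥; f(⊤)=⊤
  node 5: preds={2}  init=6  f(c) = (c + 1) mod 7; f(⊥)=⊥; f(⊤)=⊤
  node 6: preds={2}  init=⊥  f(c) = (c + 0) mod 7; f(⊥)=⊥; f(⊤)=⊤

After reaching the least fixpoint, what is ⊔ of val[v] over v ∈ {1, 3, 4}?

⊤

Iteration log — 11 steps:
  step 1. node 0  ⊔preds=⊥  new=2  stable
  step 2. node 1  ⊔preds=⊥  new=5  stable
  step 3. node 2  ⊔preds=⊤  new=⊤  old=⊥  +wl: 
  step 4. node 3  ⊔preds=⊥  new=0  stable
  step 5. node 4  ⊔preds=⊤  new=⊤  old=⊥  +wl: 
  step 6. node 5  ⊔preds=⊤  new=⊤  old=6  +wl: 2
  step 7. node 6  ⊔preds=⊤  new=⊤  old=⊥  +wl: 3
  step 8. node 2  ⊔preds=⊤  new=⊤  stable
  step 9. node 3  ⊔preds=⊤  new=⊤  old=0  +wl: 2,4
  step 10. node 2  ⊔preds=⊤  new=⊤  stable
  step 11. node 4  ⊔preds=⊤  new=⊤  stable

Least fixpoint reached:
  node 0: 2
  node 1: 5
  node 2: ⊤
  node 3: ⊤
  node 4: ⊤
  node 5: ⊤
  node 6: ⊤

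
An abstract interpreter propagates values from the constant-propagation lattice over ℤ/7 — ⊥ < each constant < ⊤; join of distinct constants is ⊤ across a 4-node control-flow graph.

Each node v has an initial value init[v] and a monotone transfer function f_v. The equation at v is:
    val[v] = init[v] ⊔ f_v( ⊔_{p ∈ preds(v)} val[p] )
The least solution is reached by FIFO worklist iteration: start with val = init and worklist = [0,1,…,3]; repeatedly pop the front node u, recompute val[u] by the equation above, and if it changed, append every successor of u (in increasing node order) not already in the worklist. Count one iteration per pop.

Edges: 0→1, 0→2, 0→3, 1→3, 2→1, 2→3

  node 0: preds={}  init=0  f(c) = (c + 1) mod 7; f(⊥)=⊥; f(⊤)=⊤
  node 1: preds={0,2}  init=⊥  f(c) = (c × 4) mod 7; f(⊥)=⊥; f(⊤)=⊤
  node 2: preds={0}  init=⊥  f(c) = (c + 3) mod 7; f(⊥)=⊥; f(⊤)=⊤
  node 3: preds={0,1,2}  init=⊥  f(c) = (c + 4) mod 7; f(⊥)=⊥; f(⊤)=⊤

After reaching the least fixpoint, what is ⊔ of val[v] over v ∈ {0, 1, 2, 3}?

Worklist (6 pops):
  #1 pop 0: in=⊥ → 0 (no change)
  #2 pop 1: in=0 → 0 (was ⊥); enqueue []
  #3 pop 2: in=0 → 3 (was ⊥); enqueue [1]
  #4 pop 3: in=⊤ → ⊤ (was ⊥); enqueue []
  #5 pop 1: in=⊤ → ⊤ (was 0); enqueue [3]
  #6 pop 3: in=⊤ → ⊤ (no change)

Fixpoint:
  val[0] = 0
  val[1] = ⊤
  val[2] = 3
  val[3] = ⊤

⊤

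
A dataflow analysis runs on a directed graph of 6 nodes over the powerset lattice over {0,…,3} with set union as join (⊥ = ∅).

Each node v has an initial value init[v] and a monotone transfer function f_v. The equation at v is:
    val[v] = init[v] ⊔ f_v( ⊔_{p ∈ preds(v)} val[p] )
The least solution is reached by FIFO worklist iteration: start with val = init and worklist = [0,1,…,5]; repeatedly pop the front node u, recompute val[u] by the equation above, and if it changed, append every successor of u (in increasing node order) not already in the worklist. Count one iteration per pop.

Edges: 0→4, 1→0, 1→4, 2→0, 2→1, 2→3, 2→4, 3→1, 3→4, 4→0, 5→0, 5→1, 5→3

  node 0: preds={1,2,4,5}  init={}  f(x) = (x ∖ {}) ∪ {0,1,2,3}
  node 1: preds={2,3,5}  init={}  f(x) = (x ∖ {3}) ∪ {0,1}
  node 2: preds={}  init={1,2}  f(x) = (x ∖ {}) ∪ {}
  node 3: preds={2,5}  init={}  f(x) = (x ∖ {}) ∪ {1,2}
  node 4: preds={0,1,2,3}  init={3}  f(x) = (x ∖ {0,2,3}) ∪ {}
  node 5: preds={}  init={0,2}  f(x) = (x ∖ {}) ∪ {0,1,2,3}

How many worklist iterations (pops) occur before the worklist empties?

11

Trace (11 dequeues):
  [1] u=0 | in {0,1,2,3} | out {0,1,2,3} | prev {} | push {}
  [2] u=1 | in {0,1,2} | out {0,1,2} | prev {} | push {0}
  [3] u=2 | in {} | out {1,2} | ==
  [4] u=3 | in {0,1,2} | out {0,1,2} | prev {} | push {1}
  [5] u=4 | in {0,1,2,3} | out {1,3} | prev {3} | push {}
  [6] u=5 | in {} | out {0,1,2,3} | prev {0,2} | push {3}
  [7] u=0 | in {0,1,2,3} | out {0,1,2,3} | ==
  [8] u=1 | in {0,1,2,3} | out {0,1,2} | ==
  [9] u=3 | in {0,1,2,3} | out {0,1,2,3} | prev {0,1,2} | push {1,4}
  [10] u=1 | in {0,1,2,3} | out {0,1,2} | ==
  [11] u=4 | in {0,1,2,3} | out {1,3} | ==

Converged values:
  [0] {0,1,2,3}
  [1] {0,1,2}
  [2] {1,2}
  [3] {0,1,2,3}
  [4] {1,3}
  [5] {0,1,2,3}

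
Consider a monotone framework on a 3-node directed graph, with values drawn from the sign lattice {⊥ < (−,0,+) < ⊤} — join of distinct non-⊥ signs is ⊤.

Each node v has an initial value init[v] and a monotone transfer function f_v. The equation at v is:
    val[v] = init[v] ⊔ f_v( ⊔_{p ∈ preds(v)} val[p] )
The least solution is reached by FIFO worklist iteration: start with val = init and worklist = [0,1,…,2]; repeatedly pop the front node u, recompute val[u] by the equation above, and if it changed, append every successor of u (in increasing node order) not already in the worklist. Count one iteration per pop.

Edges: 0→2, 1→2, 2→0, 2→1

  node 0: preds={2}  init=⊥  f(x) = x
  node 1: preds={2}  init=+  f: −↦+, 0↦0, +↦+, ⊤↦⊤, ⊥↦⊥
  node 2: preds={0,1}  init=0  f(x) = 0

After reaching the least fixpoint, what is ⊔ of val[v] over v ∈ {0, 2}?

Iteration log — 3 steps:
  step 1. node 0  ⊔preds=0  new=0  old=⊥  +wl: 
  step 2. node 1  ⊔preds=0  new=⊤  old=+  +wl: 
  step 3. node 2  ⊔preds=⊤  new=0  stable

Least fixpoint reached:
  node 0: 0
  node 1: ⊤
  node 2: 0

0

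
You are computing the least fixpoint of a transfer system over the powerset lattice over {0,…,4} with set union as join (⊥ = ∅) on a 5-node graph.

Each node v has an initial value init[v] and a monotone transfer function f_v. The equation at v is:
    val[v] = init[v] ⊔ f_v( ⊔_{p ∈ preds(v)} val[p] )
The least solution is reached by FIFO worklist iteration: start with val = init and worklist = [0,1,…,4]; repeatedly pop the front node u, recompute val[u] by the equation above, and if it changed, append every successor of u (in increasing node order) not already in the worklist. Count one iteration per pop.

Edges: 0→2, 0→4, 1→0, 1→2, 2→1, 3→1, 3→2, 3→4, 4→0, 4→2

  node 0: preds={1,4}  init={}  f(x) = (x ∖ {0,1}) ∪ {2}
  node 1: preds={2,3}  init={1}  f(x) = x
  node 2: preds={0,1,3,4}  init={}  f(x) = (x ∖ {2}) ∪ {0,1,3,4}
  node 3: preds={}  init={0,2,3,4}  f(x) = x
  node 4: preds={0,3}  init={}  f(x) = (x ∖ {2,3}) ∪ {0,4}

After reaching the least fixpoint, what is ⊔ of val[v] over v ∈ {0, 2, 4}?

{0,1,2,3,4}

Iteration log — 9 steps:
  step 1. node 0  ⊔preds={1}  new={2}  old={}  +wl: 
  step 2. node 1  ⊔preds={0,2,3,4}  new={0,1,2,3,4}  old={1}  +wl: 0
  step 3. node 2  ⊔preds={0,1,2,3,4}  new={0,1,3,4}  old={}  +wl: 1
  step 4. node 3  ⊔preds={}  new={0,2,3,4}  stable
  step 5. node 4  ⊔preds={0,2,3,4}  new={0,4}  old={}  +wl: 2
  step 6. node 0  ⊔preds={0,1,2,3,4}  new={2,3,4}  old={2}  +wl: 4
  step 7. node 1  ⊔preds={0,1,2,3,4}  new={0,1,2,3,4}  stable
  step 8. node 2  ⊔preds={0,1,2,3,4}  new={0,1,3,4}  stable
  step 9. node 4  ⊔preds={0,2,3,4}  new={0,4}  stable

Least fixpoint reached:
  node 0: {2,3,4}
  node 1: {0,1,2,3,4}
  node 2: {0,1,3,4}
  node 3: {0,2,3,4}
  node 4: {0,4}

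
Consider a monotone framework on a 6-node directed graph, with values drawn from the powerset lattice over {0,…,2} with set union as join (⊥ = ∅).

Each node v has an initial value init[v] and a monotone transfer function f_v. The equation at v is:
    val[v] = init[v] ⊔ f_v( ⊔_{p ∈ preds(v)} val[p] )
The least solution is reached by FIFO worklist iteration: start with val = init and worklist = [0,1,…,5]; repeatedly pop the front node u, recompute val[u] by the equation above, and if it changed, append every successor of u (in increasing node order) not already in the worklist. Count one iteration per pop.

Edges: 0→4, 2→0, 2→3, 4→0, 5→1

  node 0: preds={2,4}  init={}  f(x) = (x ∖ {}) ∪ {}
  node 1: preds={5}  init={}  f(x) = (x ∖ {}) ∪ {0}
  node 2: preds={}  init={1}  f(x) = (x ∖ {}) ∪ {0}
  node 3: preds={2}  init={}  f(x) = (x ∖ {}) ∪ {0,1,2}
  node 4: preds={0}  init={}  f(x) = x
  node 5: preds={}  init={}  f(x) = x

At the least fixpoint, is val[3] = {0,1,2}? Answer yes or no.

Worklist (9 pops):
  #1 pop 0: in={1} → {1} (was {}); enqueue []
  #2 pop 1: in={} → {0} (was {}); enqueue []
  #3 pop 2: in={} → {0,1} (was {1}); enqueue [0]
  #4 pop 3: in={0,1} → {0,1,2} (was {}); enqueue []
  #5 pop 4: in={1} → {1} (was {}); enqueue []
  #6 pop 5: in={} → {} (no change)
  #7 pop 0: in={0,1} → {0,1} (was {1}); enqueue [4]
  #8 pop 4: in={0,1} → {0,1} (was {1}); enqueue [0]
  #9 pop 0: in={0,1} → {0,1} (no change)

Fixpoint:
  val[0] = {0,1}
  val[1] = {0}
  val[2] = {0,1}
  val[3] = {0,1,2}
  val[4] = {0,1}
  val[5] = {}

yes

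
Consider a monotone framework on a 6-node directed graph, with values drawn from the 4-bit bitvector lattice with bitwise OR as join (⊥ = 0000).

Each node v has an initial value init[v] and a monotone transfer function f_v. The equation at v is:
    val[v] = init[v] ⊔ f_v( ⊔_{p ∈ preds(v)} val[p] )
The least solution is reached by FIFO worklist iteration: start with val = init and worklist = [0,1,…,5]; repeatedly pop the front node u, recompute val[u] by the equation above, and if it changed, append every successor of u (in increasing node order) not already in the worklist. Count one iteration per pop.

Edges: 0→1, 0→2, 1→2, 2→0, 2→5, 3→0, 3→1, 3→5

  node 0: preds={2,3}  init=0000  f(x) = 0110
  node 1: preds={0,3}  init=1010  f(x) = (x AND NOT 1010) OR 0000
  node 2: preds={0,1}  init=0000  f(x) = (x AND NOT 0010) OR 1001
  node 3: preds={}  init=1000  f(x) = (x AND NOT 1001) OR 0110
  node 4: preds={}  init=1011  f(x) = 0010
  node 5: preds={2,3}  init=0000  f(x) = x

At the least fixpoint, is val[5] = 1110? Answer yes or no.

no

Worklist (8 pops):
  #1 pop 0: in=1000 → 0110 (was 0000); enqueue []
  #2 pop 1: in=1110 → 1110 (was 1010); enqueue []
  #3 pop 2: in=1110 → 1101 (was 0000); enqueue [0]
  #4 pop 3: in=0000 → 1110 (was 1000); enqueue [1]
  #5 pop 4: in=0000 → 1011 (no change)
  #6 pop 5: in=1111 → 1111 (was 0000); enqueue []
  #7 pop 0: in=1111 → 0110 (no change)
  #8 pop 1: in=1110 → 1110 (no change)

Fixpoint:
  val[0] = 0110
  val[1] = 1110
  val[2] = 1101
  val[3] = 1110
  val[4] = 1011
  val[5] = 1111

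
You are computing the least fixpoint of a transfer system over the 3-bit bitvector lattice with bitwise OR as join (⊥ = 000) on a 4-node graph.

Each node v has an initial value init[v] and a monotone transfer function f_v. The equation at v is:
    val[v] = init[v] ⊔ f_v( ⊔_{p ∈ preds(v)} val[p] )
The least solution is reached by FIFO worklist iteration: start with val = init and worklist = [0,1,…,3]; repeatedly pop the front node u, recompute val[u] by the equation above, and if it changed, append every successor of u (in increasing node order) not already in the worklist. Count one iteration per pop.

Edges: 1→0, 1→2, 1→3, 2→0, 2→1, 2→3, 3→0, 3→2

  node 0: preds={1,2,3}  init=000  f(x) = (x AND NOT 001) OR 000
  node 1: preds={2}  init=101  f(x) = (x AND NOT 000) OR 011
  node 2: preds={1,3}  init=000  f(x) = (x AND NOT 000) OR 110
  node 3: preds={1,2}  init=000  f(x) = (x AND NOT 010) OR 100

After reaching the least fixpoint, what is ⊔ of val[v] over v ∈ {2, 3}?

Trace (7 dequeues):
  [1] u=0 | in 101 | out 100 | prev 000 | push {}
  [2] u=1 | in 000 | out 111 | prev 101 | push {0}
  [3] u=2 | in 111 | out 111 | prev 000 | push {1}
  [4] u=3 | in 111 | out 101 | prev 000 | push {2}
  [5] u=0 | in 111 | out 110 | prev 100 | push {}
  [6] u=1 | in 111 | out 111 | ==
  [7] u=2 | in 111 | out 111 | ==

Converged values:
  [0] 110
  [1] 111
  [2] 111
  [3] 101

111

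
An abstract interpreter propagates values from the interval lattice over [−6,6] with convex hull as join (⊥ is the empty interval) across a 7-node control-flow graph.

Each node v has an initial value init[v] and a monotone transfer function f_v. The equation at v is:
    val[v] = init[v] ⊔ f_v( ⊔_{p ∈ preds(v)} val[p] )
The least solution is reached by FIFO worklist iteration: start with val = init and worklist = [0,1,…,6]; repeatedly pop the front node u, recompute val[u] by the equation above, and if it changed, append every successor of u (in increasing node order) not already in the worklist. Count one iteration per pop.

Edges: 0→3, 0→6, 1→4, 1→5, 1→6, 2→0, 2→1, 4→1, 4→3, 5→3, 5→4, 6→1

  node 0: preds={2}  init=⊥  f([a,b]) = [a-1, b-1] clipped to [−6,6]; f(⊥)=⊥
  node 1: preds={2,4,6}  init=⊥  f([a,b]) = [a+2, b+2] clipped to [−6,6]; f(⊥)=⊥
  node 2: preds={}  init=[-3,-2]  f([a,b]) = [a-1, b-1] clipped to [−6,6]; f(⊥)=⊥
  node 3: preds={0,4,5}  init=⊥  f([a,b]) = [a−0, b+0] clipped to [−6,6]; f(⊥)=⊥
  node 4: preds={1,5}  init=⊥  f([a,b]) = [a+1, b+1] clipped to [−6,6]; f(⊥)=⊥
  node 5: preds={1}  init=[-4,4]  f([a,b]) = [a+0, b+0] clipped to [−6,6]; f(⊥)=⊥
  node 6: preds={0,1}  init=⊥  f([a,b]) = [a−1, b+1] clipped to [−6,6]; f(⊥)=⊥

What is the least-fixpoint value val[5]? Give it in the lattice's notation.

Worklist (15 pops):
  #1 pop 0: in=[-3,-2] → [-4,-3] (was ⊥); enqueue []
  #2 pop 1: in=[-3,-2] → [-1,0] (was ⊥); enqueue []
  #3 pop 2: in=⊥ → [-3,-2] (no change)
  #4 pop 3: in=[-4,4] → [-4,4] (was ⊥); enqueue []
  #5 pop 4: in=[-4,4] → [-3,5] (was ⊥); enqueue [1,3]
  #6 pop 5: in=[-1,0] → [-4,4] (no change)
  #7 pop 6: in=[-4,0] → [-5,1] (was ⊥); enqueue []
  #8 pop 1: in=[-5,5] → [-3,6] (was [-1,0]); enqueue [4,5,6]
  #9 pop 3: in=[-4,5] → [-4,5] (was [-4,4]); enqueue []
  #10 pop 4: in=[-4,6] → [-3,6] (was [-3,5]); enqueue [1,3]
  #11 pop 5: in=[-3,6] → [-4,6] (was [-4,4]); enqueue [4]
  #12 pop 6: in=[-4,6] → [-5,6] (was [-5,1]); enqueue []
  #13 pop 1: in=[-5,6] → [-3,6] (no change)
  #14 pop 3: in=[-4,6] → [-4,6] (was [-4,5]); enqueue []
  #15 pop 4: in=[-4,6] → [-3,6] (no change)

Fixpoint:
  val[0] = [-4,-3]
  val[1] = [-3,6]
  val[2] = [-3,-2]
  val[3] = [-4,6]
  val[4] = [-3,6]
  val[5] = [-4,6]
  val[6] = [-5,6]

[-4,6]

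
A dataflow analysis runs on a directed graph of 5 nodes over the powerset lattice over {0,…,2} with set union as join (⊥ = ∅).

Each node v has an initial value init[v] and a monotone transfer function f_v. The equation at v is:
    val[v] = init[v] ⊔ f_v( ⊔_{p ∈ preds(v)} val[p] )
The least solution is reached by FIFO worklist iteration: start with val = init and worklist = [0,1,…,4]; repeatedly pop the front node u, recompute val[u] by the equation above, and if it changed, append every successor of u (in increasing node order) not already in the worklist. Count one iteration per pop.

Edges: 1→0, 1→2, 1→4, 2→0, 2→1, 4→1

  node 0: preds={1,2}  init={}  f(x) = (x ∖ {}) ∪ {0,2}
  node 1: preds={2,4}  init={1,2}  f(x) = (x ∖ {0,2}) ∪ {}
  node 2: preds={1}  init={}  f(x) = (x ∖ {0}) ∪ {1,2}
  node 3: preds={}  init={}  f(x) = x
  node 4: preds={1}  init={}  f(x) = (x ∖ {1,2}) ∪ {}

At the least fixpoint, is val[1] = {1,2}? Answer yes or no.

yes

Worklist (7 pops):
  #1 pop 0: in={1,2} → {0,1,2} (was {}); enqueue []
  #2 pop 1: in={} → {1,2} (no change)
  #3 pop 2: in={1,2} → {1,2} (was {}); enqueue [0,1]
  #4 pop 3: in={} → {} (no change)
  #5 pop 4: in={1,2} → {} (no change)
  #6 pop 0: in={1,2} → {0,1,2} (no change)
  #7 pop 1: in={1,2} → {1,2} (no change)

Fixpoint:
  val[0] = {0,1,2}
  val[1] = {1,2}
  val[2] = {1,2}
  val[3] = {}
  val[4] = {}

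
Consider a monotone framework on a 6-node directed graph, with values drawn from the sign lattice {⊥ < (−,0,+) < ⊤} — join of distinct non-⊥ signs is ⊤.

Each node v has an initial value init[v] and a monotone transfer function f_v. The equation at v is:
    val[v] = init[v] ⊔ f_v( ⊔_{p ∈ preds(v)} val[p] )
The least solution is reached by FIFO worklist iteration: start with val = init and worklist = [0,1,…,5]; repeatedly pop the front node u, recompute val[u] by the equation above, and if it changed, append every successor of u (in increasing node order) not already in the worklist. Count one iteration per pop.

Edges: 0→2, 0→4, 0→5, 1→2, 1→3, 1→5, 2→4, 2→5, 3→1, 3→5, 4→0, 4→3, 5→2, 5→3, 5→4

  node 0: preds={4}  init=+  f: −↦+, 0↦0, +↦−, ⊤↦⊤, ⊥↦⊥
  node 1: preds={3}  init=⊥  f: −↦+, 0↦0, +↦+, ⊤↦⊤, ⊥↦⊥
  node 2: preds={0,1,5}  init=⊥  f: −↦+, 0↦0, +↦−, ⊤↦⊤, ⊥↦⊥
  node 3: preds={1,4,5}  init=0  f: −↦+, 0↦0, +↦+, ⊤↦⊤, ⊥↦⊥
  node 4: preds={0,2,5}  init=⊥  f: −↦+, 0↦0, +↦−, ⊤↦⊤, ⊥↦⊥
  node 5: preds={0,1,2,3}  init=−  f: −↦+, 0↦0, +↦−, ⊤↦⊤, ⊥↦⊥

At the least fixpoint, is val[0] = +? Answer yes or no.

no

Worklist (12 pops):
  #1 pop 0: in=⊥ → + (no change)
  #2 pop 1: in=0 → 0 (was ⊥); enqueue []
  #3 pop 2: in=⊤ → ⊤ (was ⊥); enqueue []
  #4 pop 3: in=⊤ → ⊤ (was 0); enqueue [1]
  #5 pop 4: in=⊤ → ⊤ (was ⊥); enqueue [0,3]
  #6 pop 5: in=⊤ → ⊤ (was −); enqueue [2,4]
  #7 pop 1: in=⊤ → ⊤ (was 0); enqueue [5]
  #8 pop 0: in=⊤ → ⊤ (was +); enqueue []
  #9 pop 3: in=⊤ → ⊤ (no change)
  #10 pop 2: in=⊤ → ⊤ (no change)
  #11 pop 4: in=⊤ → ⊤ (no change)
  #12 pop 5: in=⊤ → ⊤ (no change)

Fixpoint:
  val[0] = ⊤
  val[1] = ⊤
  val[2] = ⊤
  val[3] = ⊤
  val[4] = ⊤
  val[5] = ⊤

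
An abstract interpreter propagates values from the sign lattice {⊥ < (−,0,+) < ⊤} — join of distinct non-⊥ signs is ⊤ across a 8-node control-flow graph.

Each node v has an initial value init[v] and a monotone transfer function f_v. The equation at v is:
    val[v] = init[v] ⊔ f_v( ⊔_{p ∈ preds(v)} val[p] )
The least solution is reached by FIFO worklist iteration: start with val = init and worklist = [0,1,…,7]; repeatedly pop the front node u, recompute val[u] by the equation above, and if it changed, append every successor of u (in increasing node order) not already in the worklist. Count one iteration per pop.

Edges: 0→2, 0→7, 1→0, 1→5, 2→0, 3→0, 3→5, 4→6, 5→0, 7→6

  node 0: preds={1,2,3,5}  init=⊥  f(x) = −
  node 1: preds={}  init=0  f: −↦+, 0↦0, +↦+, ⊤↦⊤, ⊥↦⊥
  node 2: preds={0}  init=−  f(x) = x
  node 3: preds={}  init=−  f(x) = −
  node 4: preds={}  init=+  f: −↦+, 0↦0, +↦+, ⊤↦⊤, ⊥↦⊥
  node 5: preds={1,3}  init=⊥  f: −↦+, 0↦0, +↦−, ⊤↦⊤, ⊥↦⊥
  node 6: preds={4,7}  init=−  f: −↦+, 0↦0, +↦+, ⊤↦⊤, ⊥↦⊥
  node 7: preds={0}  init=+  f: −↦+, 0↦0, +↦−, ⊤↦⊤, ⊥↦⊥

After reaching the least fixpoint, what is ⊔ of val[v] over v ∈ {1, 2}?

Trace (9 dequeues):
  [1] u=0 | in ⊤ | out − | prev ⊥ | push {}
  [2] u=1 | in ⊥ | out 0 | ==
  [3] u=2 | in − | out − | ==
  [4] u=3 | in ⊥ | out − | ==
  [5] u=4 | in ⊥ | out + | ==
  [6] u=5 | in ⊤ | out ⊤ | prev ⊥ | push {0}
  [7] u=6 | in + | out ⊤ | prev − | push {}
  [8] u=7 | in − | out + | ==
  [9] u=0 | in ⊤ | out − | ==

Converged values:
  [0] −
  [1] 0
  [2] −
  [3] −
  [4] +
  [5] ⊤
  [6] ⊤
  [7] +

⊤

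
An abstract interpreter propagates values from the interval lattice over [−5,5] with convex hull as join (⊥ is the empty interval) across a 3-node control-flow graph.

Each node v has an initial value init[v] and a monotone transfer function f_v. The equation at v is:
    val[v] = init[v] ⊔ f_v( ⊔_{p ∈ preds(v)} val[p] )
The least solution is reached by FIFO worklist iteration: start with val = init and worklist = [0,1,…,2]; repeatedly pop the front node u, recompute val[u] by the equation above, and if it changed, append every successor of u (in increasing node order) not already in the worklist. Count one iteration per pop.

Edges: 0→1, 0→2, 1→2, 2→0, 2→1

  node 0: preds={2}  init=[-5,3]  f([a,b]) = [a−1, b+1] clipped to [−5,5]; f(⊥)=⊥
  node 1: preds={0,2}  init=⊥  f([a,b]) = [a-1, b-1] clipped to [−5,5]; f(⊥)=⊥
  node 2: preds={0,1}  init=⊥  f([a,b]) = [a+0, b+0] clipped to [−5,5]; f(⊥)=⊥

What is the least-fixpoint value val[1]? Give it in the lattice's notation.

Iteration log — 11 steps:
  step 1. node 0  ⊔preds=⊥  new=[-5,3]  stable
  step 2. node 1  ⊔preds=[-5,3]  new=[-5,2]  old=⊥  +wl: 
  step 3. node 2  ⊔preds=[-5,3]  new=[-5,3]  old=⊥  +wl: 0,1
  step 4. node 0  ⊔preds=[-5,3]  new=[-5,4]  old=[-5,3]  +wl: 2
  step 5. node 1  ⊔preds=[-5,4]  new=[-5,3]  old=[-5,2]  +wl: 
  step 6. node 2  ⊔preds=[-5,4]  new=[-5,4]  old=[-5,3]  +wl: 0,1
  step 7. node 0  ⊔preds=[-5,4]  new=[-5,5]  old=[-5,4]  +wl: 2
  step 8. node 1  ⊔preds=[-5,5]  new=[-5,4]  old=[-5,3]  +wl: 
  step 9. node 2  ⊔preds=[-5,5]  new=[-5,5]  old=[-5,4]  +wl: 0,1
  step 10. node 0  ⊔preds=[-5,5]  new=[-5,5]  stable
  step 11. node 1  ⊔preds=[-5,5]  new=[-5,4]  stable

Least fixpoint reached:
  node 0: [-5,5]
  node 1: [-5,4]
  node 2: [-5,5]

[-5,4]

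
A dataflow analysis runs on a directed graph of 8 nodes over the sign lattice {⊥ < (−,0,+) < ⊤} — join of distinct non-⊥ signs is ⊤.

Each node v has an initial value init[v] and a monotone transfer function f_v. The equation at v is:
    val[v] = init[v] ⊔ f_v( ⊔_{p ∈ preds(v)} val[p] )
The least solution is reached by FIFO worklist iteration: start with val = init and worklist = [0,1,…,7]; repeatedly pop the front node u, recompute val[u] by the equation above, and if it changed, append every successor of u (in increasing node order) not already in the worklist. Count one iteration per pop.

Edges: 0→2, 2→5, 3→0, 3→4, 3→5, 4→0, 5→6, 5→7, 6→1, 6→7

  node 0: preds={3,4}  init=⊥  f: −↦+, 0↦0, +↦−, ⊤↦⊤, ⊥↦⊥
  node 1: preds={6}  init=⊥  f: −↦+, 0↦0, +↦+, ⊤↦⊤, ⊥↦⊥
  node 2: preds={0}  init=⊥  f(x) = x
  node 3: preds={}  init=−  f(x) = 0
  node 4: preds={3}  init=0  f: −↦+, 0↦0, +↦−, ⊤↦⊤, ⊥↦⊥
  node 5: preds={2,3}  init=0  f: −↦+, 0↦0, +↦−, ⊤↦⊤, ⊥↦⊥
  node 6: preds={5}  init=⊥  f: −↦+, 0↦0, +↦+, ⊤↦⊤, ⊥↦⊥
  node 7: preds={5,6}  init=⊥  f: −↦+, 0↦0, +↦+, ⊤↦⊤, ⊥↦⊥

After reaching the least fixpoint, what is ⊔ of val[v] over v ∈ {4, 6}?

⊤

Trace (10 dequeues):
  [1] u=0 | in ⊤ | out ⊤ | prev ⊥ | push {}
  [2] u=1 | in ⊥ | out ⊥ | ==
  [3] u=2 | in ⊤ | out ⊤ | prev ⊥ | push {}
  [4] u=3 | in ⊥ | out ⊤ | prev − | push {0}
  [5] u=4 | in ⊤ | out ⊤ | prev 0 | push {}
  [6] u=5 | in ⊤ | out ⊤ | prev 0 | push {}
  [7] u=6 | in ⊤ | out ⊤ | prev ⊥ | push {1}
  [8] u=7 | in ⊤ | out ⊤ | prev ⊥ | push {}
  [9] u=0 | in ⊤ | out ⊤ | ==
  [10] u=1 | in ⊤ | out ⊤ | prev ⊥ | push {}

Converged values:
  [0] ⊤
  [1] ⊤
  [2] ⊤
  [3] ⊤
  [4] ⊤
  [5] ⊤
  [6] ⊤
  [7] ⊤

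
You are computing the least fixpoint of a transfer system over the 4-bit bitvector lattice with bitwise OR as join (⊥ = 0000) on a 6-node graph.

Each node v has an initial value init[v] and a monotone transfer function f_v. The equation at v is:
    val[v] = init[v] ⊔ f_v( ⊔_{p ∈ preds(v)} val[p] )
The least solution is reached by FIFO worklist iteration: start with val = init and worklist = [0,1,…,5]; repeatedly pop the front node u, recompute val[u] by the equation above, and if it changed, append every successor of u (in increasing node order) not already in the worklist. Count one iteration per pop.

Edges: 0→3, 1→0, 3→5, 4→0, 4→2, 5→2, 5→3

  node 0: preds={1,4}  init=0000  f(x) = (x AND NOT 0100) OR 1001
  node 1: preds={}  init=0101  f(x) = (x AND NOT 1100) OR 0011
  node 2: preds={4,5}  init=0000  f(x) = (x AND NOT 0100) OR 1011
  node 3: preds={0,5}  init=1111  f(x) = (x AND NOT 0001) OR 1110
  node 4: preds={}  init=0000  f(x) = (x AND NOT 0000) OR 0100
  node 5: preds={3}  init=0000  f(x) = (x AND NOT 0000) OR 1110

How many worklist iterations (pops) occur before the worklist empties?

Worklist (9 pops):
  #1 pop 0: in=0101 → 1001 (was 0000); enqueue []
  #2 pop 1: in=0000 → 0111 (was 0101); enqueue [0]
  #3 pop 2: in=0000 → 1011 (was 0000); enqueue []
  #4 pop 3: in=1001 → 1111 (no change)
  #5 pop 4: in=0000 → 0100 (was 0000); enqueue [2]
  #6 pop 5: in=1111 → 1111 (was 0000); enqueue [3]
  #7 pop 0: in=0111 → 1011 (was 1001); enqueue []
  #8 pop 2: in=1111 → 1011 (no change)
  #9 pop 3: in=1111 → 1111 (no change)

Fixpoint:
  val[0] = 1011
  val[1] = 0111
  val[2] = 1011
  val[3] = 1111
  val[4] = 0100
  val[5] = 1111

9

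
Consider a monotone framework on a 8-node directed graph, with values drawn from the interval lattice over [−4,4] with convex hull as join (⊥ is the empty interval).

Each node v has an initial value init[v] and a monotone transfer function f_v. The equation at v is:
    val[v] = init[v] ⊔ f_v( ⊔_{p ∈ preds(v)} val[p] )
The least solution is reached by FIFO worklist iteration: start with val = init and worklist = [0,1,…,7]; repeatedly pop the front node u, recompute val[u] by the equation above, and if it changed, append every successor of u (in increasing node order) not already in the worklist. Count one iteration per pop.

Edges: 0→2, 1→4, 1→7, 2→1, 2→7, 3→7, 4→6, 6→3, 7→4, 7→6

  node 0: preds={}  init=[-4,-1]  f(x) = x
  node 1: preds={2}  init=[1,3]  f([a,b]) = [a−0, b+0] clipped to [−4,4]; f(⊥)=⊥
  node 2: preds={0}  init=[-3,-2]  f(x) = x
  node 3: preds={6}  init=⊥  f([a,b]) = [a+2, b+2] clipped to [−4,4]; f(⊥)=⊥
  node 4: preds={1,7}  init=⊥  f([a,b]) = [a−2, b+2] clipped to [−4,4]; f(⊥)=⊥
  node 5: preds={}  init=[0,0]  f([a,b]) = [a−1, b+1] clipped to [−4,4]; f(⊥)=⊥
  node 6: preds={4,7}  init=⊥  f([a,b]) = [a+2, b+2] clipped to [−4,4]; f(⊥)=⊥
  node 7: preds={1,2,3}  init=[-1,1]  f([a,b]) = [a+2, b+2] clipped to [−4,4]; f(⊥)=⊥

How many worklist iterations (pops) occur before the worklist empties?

13

Iteration log — 13 steps:
  step 1. node 0  ⊔preds=⊥  new=[-4,-1]  stable
  step 2. node 1  ⊔preds=[-3,-2]  new=[-3,3]  old=[1,3]  +wl: 
  step 3. node 2  ⊔preds=[-4,-1]  new=[-4,-1]  old=[-3,-2]  +wl: 1
  step 4. node 3  ⊔preds=⊥  new=⊥  stable
  step 5. node 4  ⊔preds=[-3,3]  new=[-4,4]  old=⊥  +wl: 
  step 6. node 5  ⊔preds=⊥  new=[0,0]  stable
  step 7. node 6  ⊔preds=[-4,4]  new=[-2,4]  old=⊥  +wl: 3
  step 8. node 7  ⊔preds=[-4,3]  new=[-2,4]  old=[-1,1]  +wl: 4,6
  step 9. node 1  ⊔preds=[-4,-1]  new=[-4,3]  old=[-3,3]  +wl: 7
  step 10. node 3  ⊔preds=[-2,4]  new=[0,4]  old=⊥  +wl: 
  step 11. node 4  ⊔preds=[-4,4]  new=[-4,4]  stable
  step 12. node 6  ⊔preds=[-4,4]  new=[-2,4]  stable
  step 13. node 7  ⊔preds=[-4,4]  new=[-2,4]  stable

Least fixpoint reached:
  node 0: [-4,-1]
  node 1: [-4,3]
  node 2: [-4,-1]
  node 3: [0,4]
  node 4: [-4,4]
  node 5: [0,0]
  node 6: [-2,4]
  node 7: [-2,4]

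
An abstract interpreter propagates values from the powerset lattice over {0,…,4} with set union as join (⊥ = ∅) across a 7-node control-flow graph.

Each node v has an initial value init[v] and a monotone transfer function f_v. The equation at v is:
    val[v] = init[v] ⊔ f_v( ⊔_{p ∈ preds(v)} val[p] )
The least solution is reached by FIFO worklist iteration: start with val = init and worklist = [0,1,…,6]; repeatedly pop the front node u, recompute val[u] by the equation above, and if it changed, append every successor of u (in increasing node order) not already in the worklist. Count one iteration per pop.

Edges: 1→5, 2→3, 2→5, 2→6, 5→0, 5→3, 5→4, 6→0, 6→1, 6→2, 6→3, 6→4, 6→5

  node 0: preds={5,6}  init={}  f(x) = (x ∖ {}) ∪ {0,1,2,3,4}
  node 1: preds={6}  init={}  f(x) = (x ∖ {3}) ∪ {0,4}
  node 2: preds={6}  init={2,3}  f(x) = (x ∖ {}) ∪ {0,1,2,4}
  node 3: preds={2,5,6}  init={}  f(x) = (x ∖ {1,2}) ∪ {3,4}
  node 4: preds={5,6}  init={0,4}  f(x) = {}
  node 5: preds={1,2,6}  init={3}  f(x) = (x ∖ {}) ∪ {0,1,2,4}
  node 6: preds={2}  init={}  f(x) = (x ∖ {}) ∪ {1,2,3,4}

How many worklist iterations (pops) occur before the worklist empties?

13

Trace (13 dequeues):
  [1] u=0 | in {3} | out {0,1,2,3,4} | prev {} | push {}
  [2] u=1 | in {} | out {0,4} | prev {} | push {}
  [3] u=2 | in {} | out {0,1,2,3,4} | prev {2,3} | push {}
  [4] u=3 | in {0,1,2,3,4} | out {0,3,4} | prev {} | push {}
  [5] u=4 | in {3} | out {0,4} | ==
  [6] u=5 | in {0,1,2,3,4} | out {0,1,2,3,4} | prev {3} | push {0,3,4}
  [7] u=6 | in {0,1,2,3,4} | out {0,1,2,3,4} | prev {} | push {1,2,5}
  [8] u=0 | in {0,1,2,3,4} | out {0,1,2,3,4} | ==
  [9] u=3 | in {0,1,2,3,4} | out {0,3,4} | ==
  [10] u=4 | in {0,1,2,3,4} | out {0,4} | ==
  [11] u=1 | in {0,1,2,3,4} | out {0,1,2,4} | prev {0,4} | push {}
  [12] u=2 | in {0,1,2,3,4} | out {0,1,2,3,4} | ==
  [13] u=5 | in {0,1,2,3,4} | out {0,1,2,3,4} | ==

Converged values:
  [0] {0,1,2,3,4}
  [1] {0,1,2,4}
  [2] {0,1,2,3,4}
  [3] {0,3,4}
  [4] {0,4}
  [5] {0,1,2,3,4}
  [6] {0,1,2,3,4}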